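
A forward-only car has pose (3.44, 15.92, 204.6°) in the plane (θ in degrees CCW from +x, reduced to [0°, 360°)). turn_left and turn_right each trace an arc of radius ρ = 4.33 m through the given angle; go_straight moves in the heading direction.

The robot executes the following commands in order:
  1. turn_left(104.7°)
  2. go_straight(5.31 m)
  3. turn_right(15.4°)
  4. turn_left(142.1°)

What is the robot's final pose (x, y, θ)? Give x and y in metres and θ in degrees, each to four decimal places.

set_pose: (x, y, θ) = (3.4400, 15.9200, 204.6000°), ρ = 4.33
turn_left(104.7°): centre at ρ to the left, rotate +104.7° → (1.8918, 9.2405, 309.3000°)
go_straight(5.31): x += 5.31·cos θ, y += 5.31·sin θ → (5.2550, 5.1314, 309.3000°)
turn_right(15.4°): centre at ρ to the right, rotate −15.4° → (5.8630, 4.1431, 293.9000°)
turn_left(142.1°): centre at ρ to the left, rotate +142.1° → (14.0231, 4.8498, 436.0000° ≡ 76.0000°)

(14.0231, 4.8498, 76.0000°)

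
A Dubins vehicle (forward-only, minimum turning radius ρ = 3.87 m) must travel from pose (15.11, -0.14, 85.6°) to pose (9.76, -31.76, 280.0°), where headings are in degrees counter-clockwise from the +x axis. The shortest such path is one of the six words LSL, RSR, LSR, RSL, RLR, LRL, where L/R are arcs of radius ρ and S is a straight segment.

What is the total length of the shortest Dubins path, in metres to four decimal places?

Let ψ = atan2(Δy, Δx) = atan2(-31.62, -5.35) = -99.6033° be the start→goal bearing.
Normalize: d = |goal − start| / ρ = 32.069408/3.87 = 8.286669, α = (θ_start − ψ) mod 360° = 185.2033° = 3.232407 rad, β = (θ_goal − ψ) mod 360° = 19.6033° = 0.342142 rad.
Common terms: sin α = -0.090690, cos α = -0.995879, sin β = 0.335506, cos β = 0.942038, cos(α−β) = -0.968583, d² = 68.668877. Work in radians in the unit-radius frame; every candidate has L = ρ·(t + p + q).
LSL: p² = 2 + d² − 2cos(α−β) + 2d(sin α − sin β) = 65.542553; p = √p² = 8.095836; φ = atan2(cos β − cos α, d + sin α − sin β) = 0.241719 rad; t = (φ − α) mod 2π = 3.292497 rad, q = (β − φ) mod 2π = 0.100423 rad → L = 3.87·(3.292497 + 8.095836 + 0.100423) = 3.87·11.488756 = 44.461484 m
RSR: p² = 2 + d² − 2cos(α−β) + 2d(sin β − sin α) = 79.669533; p = √p² = 8.925779; φ = atan2(cos α − cos β, d − sin α + sin β) = -0.218858 rad; t = (α − φ) mod 2π = 3.451265 rad, q = (φ − β) mod 2π = 5.722185 rad → L = 3.87·(3.451265 + 8.925779 + 5.722185) = 3.87·18.099230 = 70.044019 m
LSR: p² = d² − 2 + 2cos(α−β) + 2d(sin α + sin β) = 68.789127; p = √p² = 8.293921; φ = atan2(−cos α − cos β, d + sin α + sin β) − atan2(−2, p) = 0.242934 rad; t = (φ − α) mod 2π = 3.293712 rad, q = (φ − β) mod 2π = 6.183977 rad → L = 3.87·(3.293712 + 8.293921 + 6.183977) = 3.87·17.771610 = 68.776129 m
RSL: p² = d² − 2 + 2cos(α−β) − 2d(sin α + sin β) = 60.674294; p = √p² = 7.789371; φ = atan2(cos α + cos β, d − sin α − sin β) − atan2(2, p) = -0.258026 rad; t = (α − φ) mod 2π = 3.490433 rad, q = (β − φ) mod 2π = 0.600168 rad → L = 3.87·(3.490433 + 7.789371 + 0.600168) = 3.87·11.879972 = 45.975493 m
RLR: c = (6 − d² + 2cos(α−β) + 2d(sin α − sin β))/8 = -8.958692, |c| > 1 → infeasible
LRL: c = (6 − d² + 2cos(α−β) − 2d(sin α − sin β))/8 = -7.192819, |c| > 1 → infeasible
Shortest: LSL with L = 44.461484 m ≈ 44.4615 m

44.4615 m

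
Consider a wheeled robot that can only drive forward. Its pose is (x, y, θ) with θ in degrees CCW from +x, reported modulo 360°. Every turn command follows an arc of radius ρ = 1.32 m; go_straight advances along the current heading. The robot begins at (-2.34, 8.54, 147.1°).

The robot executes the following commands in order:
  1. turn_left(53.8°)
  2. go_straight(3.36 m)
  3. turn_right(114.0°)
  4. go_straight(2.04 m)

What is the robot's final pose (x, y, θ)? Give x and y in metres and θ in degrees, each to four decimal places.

(-8.3455, 10.8078, 86.9000°)

set_pose: (x, y, θ) = (-2.3400, 8.5400, 147.1000°), ρ = 1.32
turn_left(53.8°): centre at ρ to the left, rotate +53.8° → (-3.5279, 8.6649, 200.9000°)
go_straight(3.36): x += 3.36·cos θ, y += 3.36·sin θ → (-6.6668, 7.4662, 200.9000°)
turn_right(114.0°): centre at ρ to the right, rotate −114.0° → (-8.4558, 8.7707, 86.9000°)
go_straight(2.04): x += 2.04·cos θ, y += 2.04·sin θ → (-8.3455, 10.8078, 86.9000°)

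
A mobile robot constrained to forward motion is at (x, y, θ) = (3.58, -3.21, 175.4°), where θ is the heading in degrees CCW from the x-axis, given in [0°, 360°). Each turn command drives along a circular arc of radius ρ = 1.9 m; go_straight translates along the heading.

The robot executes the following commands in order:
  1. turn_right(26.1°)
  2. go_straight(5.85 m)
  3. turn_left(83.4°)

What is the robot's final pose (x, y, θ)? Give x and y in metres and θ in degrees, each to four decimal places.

set_pose: (x, y, θ) = (3.5800, -3.2100, 175.4000°), ρ = 1.9
turn_right(26.1°): centre at ρ to the right, rotate −26.1° → (2.7623, -2.9498, 149.3000°)
go_straight(5.85): x += 5.85·cos θ, y += 5.85·sin θ → (-2.2678, 0.0368, 149.3000°)
turn_left(83.4°): centre at ρ to the left, rotate +83.4° → (-4.7492, -0.4455, 232.7000°)

(-4.7492, -0.4455, 232.7000°)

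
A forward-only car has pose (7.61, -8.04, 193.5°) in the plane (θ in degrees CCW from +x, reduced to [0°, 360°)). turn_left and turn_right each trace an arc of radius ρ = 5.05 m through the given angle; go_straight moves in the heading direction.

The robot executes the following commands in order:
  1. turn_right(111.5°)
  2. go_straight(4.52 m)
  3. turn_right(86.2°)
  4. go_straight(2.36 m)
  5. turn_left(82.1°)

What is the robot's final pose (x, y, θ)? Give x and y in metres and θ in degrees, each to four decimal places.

set_pose: (x, y, θ) = (7.6100, -8.0400, 193.5000°), ρ = 5.05
turn_right(111.5°): centre at ρ to the right, rotate −111.5° → (1.4302, -2.4267, 82.0000°)
go_straight(4.52): x += 4.52·cos θ, y += 4.52·sin θ → (2.0593, 2.0493, 82.0000°)
turn_right(86.2°): centre at ρ to the right, rotate −86.2° → (7.4300, 6.3829, -4.2000° ≡ 355.8000°)
go_straight(2.36): x += 2.36·cos θ, y += 2.36·sin θ → (9.7837, 6.2101, 355.8000°)
turn_left(82.1°): centre at ρ to the left, rotate +82.1° → (15.0913, 10.1879, 437.9000° ≡ 77.9000°)

(15.0913, 10.1879, 77.9000°)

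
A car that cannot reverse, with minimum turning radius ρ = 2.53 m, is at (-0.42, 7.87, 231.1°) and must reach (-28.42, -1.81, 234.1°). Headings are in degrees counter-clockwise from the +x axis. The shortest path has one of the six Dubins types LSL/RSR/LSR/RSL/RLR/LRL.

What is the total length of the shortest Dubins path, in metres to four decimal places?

Let ψ = atan2(Δy, Δx) = atan2(-9.68, -28.00) = -160.9290° be the start→goal bearing.
Normalize: d = |goal − start| / ρ = 29.626043/2.53 = 11.709898, α = (θ_start − ψ) mod 360° = 32.0290° = 0.559012 rad, β = (θ_goal − ψ) mod 360° = 35.0290° = 0.611371 rad.
Common terms: sin α = 0.530348, cos α = 0.847780, sin β = 0.573991, cos β = 0.818862, cos(α−β) = 0.998630, d² = 137.121717. Work in radians in the unit-radius frame; every candidate has L = ρ·(t + p + q).
LSL: p² = 2 + d² − 2cos(α−β) + 2d(sin α − sin β) = 136.102359; p = √p² = 11.666292; φ = atan2(cos β − cos α, d + sin α − sin β) = -0.002479 rad; t = (φ − α) mod 2π = 5.721695 rad, q = (β − φ) mod 2π = 0.613850 rad → L = 2.53·(5.721695 + 11.666292 + 0.613850) = 2.53·18.001837 = 45.544647 m
RSR: p² = 2 + d² − 2cos(α−β) + 2d(sin β − sin α) = 138.146558; p = √p² = 11.753576; φ = atan2(cos α − cos β, d − sin α + sin β) = 0.002460 rad; t = (α − φ) mod 2π = 0.556551 rad, q = (φ − β) mod 2π = 5.674274 rad → L = 2.53·(0.556551 + 11.753576 + 5.674274) = 2.53·17.984402 = 45.500537 m
LSR: p² = d² − 2 + 2cos(α−β) + 2d(sin α + sin β) = 162.982381; p = √p² = 12.766455; φ = atan2(−cos α − cos β, d + sin α + sin β) − atan2(−2, p) = 0.026062 rad; t = (φ − α) mod 2π = 5.750236 rad, q = (φ − β) mod 2π = 5.697876 rad → L = 2.53·(5.750236 + 12.766455 + 5.697876) = 2.53·24.214567 = 61.262854 m
RSL: p² = d² − 2 + 2cos(α−β) − 2d(sin α + sin β) = 111.255571; p = √p² = 10.547776; φ = atan2(cos α + cos β, d − sin α − sin β) − atan2(2, p) = -0.031516 rad; t = (α − φ) mod 2π = 0.590527 rad, q = (β − φ) mod 2π = 0.642887 rad → L = 2.53·(0.590527 + 10.547776 + 0.642887) = 2.53·11.781190 = 29.806411 m
RLR: c = (6 − d² + 2cos(α−β) + 2d(sin α − sin β))/8 = -16.268320, |c| > 1 → infeasible
LRL: c = (6 − d² + 2cos(α−β) − 2d(sin α − sin β))/8 = -16.012795, |c| > 1 → infeasible
Shortest: RSL with L = 29.806411 m ≈ 29.8064 m

29.8064 m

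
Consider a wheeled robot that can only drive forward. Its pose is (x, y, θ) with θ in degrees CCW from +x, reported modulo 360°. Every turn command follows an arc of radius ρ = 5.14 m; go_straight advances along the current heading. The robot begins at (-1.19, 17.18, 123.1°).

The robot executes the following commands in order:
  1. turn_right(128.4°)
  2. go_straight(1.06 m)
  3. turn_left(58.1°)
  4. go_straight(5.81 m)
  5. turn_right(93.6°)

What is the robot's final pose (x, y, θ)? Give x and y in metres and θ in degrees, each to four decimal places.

(20.1805, 32.4286, 319.2000°)

set_pose: (x, y, θ) = (-1.1900, 17.1800, 123.1000°), ρ = 5.14
turn_right(128.4°): centre at ρ to the right, rotate −128.4° → (3.5907, 25.1050, -5.3000° ≡ 354.7000°)
go_straight(1.06): x += 1.06·cos θ, y += 1.06·sin θ → (4.6461, 25.0071, 354.7000°)
turn_left(58.1°): centre at ρ to the left, rotate +58.1° → (9.2151, 27.0175, 412.8000° ≡ 52.8000°)
go_straight(5.81): x += 5.81·cos θ, y += 5.81·sin θ → (12.7278, 31.6453, 52.8000°)
turn_right(93.6°): centre at ρ to the right, rotate −93.6° → (20.1805, 32.4286, -40.8000° ≡ 319.2000°)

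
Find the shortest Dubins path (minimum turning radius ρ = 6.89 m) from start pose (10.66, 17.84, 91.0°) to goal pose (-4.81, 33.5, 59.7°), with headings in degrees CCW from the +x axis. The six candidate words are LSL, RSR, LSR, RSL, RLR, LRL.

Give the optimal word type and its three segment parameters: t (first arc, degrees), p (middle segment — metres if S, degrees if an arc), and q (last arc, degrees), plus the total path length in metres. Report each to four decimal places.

Let ψ = atan2(Δy, Δx) = atan2(15.66, -15.47) = 134.6503° be the start→goal bearing.
Normalize: d = |goal − start| / ρ = 22.012644/6.89 = 3.194869, α = (θ_start − ψ) mod 360° = 316.3497° = 5.521344 rad, β = (θ_goal − ψ) mod 360° = 285.0497° = 4.975056 rad.
Common terms: sin α = -0.690255, cos α = 0.723566, sin β = -0.965701, cos β = 0.259657, cos(α−β) = 0.854459, d² = 10.207185. Work in radians in the unit-radius frame; every candidate has L = ρ·(t + p + q).
LSL: p² = 2 + d² − 2cos(α−β) + 2d(sin α − sin β) = 12.258294; p = √p² = 3.501185; φ = atan2(cos β − cos α, d + sin α − sin β) = -0.132891 rad; t = (φ − α) mod 2π = 0.628950 rad, q = (β − φ) mod 2π = 5.107947 rad → L = 6.89·(0.628950 + 3.501185 + 5.107947) = 6.89·9.238082 = 63.650384 m
RSR: p² = 2 + d² − 2cos(α−β) + 2d(sin β − sin α) = 8.738240; p = √p² = 2.956051; φ = atan2(cos α − cos β, d − sin α + sin β) = 0.157587 rad; t = (α − φ) mod 2π = 5.363757 rad, q = (φ − β) mod 2π = 1.465716 rad → L = 6.89·(5.363757 + 2.956051 + 1.465716) = 6.89·9.785525 = 67.422266 m
LSR: p² = d² − 2 + 2cos(α−β) + 2d(sin α + sin β) = -0.665021 < 0 → infeasible
RSL: p² = d² − 2 + 2cos(α−β) − 2d(sin α + sin β) = 20.497226; p = √p² = 4.527386; φ = atan2(cos α + cos β, d − sin α − sin β) − atan2(2, p) = -0.215995 rad; t = (α − φ) mod 2π = 5.737338 rad, q = (β − φ) mod 2π = 5.191050 rad → L = 6.89·(5.737338 + 4.527386 + 5.191050) = 6.89·15.455775 = 106.490288 m
RLR: c = (6 − d² + 2cos(α−β) + 2d(sin α − sin β))/8 = -0.092280; p = 2π − arccos c = 4.619977 rad; φ = atan2(cos α − cos β, d − sin α + sin β) = 0.157587 rad; t = (α − φ + p/2) mod 2π = 1.390560 rad, q = (α − β − t + p) mod 2π = 3.775705 rad → L = 6.89·(1.390560 + 4.619977 + 3.775705) = 6.89·9.786243 = 67.427214 m
LRL: c = (6 − d² + 2cos(α−β) − 2d(sin α − sin β))/8 = -0.532287; p = 2π − arccos c = 4.151089 rad; φ = atan2(cos β − cos α, d + sin α − sin β) = -0.132891 rad; t = (φ − α + p/2) mod 2π = 2.704495 rad, q = (β − α − t + p) mod 2π = 0.900307 rad → L = 6.89·(2.704495 + 4.151089 + 0.900307) = 6.89·7.755891 = 53.438088 m
Shortest: LRL with L = 53.438088 m ≈ 53.4381 m
Convert LRL to answer units (arcs ×180/π): t = 2.704495·180/π = 154.9561°, p = 4.151089·180/π = 237.8399°, q = 0.900307·180/π = 51.5838°, L = 53.4381 m.

LRL: t = 154.9561°, p = 237.8399°, q = 51.5838°, L = 53.4381 m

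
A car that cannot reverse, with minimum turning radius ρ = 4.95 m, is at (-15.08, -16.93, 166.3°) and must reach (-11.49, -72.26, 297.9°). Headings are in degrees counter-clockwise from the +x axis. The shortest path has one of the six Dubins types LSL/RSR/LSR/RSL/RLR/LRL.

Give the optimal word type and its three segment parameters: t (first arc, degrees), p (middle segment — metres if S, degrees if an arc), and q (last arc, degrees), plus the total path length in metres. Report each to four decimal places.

Let ψ = atan2(Δy, Δx) = atan2(-55.33, 3.59) = -86.2877° be the start→goal bearing.
Normalize: d = |goal − start| / ρ = 55.446343/4.95 = 11.201282, α = (θ_start − ψ) mod 360° = 252.5877° = 4.408486 rad, β = (θ_goal − ψ) mod 360° = 24.1877° = 0.422154 rad.
Common terms: sin α = -0.954176, cos α = -0.299246, sin β = 0.409727, cos β = 0.912208, cos(α−β) = -0.663926, d² = 125.468707. Work in radians in the unit-radius frame; every candidate has L = ρ·(t + p + q).
LSL: p² = 2 + d² − 2cos(α−β) + 2d(sin α − sin β) = 98.241650; p = √p² = 9.911693; φ = atan2(cos β − cos α, d + sin α − sin β) = 0.122531 rad; t = (φ − α) mod 2π = 1.997230 rad, q = (β − φ) mod 2π = 0.299623 rad → L = 4.95·(1.997230 + 9.911693 + 0.299623) = 4.95·12.208546 = 60.432302 m
RSR: p² = 2 + d² − 2cos(α−β) + 2d(sin β − sin α) = 159.351470; p = √p² = 12.623449; φ = atan2(cos α − cos β, d − sin α + sin β) = -0.096117 rad; t = (α − φ) mod 2π = 4.504603 rad, q = (φ − β) mod 2π = 5.764915 rad → L = 4.95·(4.504603 + 12.623449 + 5.764915) = 4.95·22.892967 = 113.320184 m
LSR: p² = d² − 2 + 2cos(α−β) + 2d(sin α + sin β) = 109.943794; p = √p² = 10.485409; φ = atan2(−cos α − cos β, d + sin α + sin β) − atan2(−2, p) = 0.131022 rad; t = (φ − α) mod 2π = 2.005721 rad, q = (φ − β) mod 2π = 5.992053 rad → L = 4.95·(2.005721 + 10.485409 + 5.992053) = 4.95·18.483183 = 91.491758 m
RSL: p² = d² − 2 + 2cos(α−β) − 2d(sin α + sin β) = 134.337916; p = √p² = 11.590423; φ = atan2(cos α + cos β, d − sin α − sin β) − atan2(2, p) = -0.118735 rad; t = (α − φ) mod 2π = 4.527221 rad, q = (β − φ) mod 2π = 0.540889 rad → L = 4.95·(4.527221 + 11.590423 + 0.540889) = 4.95·16.658534 = 82.459742 m
RLR: c = (6 − d² + 2cos(α−β) + 2d(sin α − sin β))/8 = -18.918934, |c| > 1 → infeasible
LRL: c = (6 − d² + 2cos(α−β) − 2d(sin α − sin β))/8 = -11.280206, |c| > 1 → infeasible
Shortest: LSL with L = 60.432302 m ≈ 60.4323 m
Convert LSL to answer units (arcs ×180/π): t = 1.997230·180/π = 114.4329°, p = ρ·p = 4.95·9.911693 = 49.0629 m, q = 0.299623·180/π = 17.1671°, L = 60.4323 m.

LSL: t = 114.4329°, p = 49.0629 m, q = 17.1671°, L = 60.4323 m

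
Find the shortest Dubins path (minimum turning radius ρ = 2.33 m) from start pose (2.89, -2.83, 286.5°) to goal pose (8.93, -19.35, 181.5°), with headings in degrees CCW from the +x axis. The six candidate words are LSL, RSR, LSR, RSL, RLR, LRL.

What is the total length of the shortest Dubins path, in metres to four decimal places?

20.1108 m

Let ψ = atan2(Δy, Δx) = atan2(-16.52, 6.04) = -69.9167° be the start→goal bearing.
Normalize: d = |goal − start| / ρ = 17.589542/2.33 = 7.549160, α = (θ_start − ψ) mod 360° = 356.4167° = 6.220645 rad, β = (θ_goal − ψ) mod 360° = 251.4167° = 4.388049 rad.
Common terms: sin α = -0.062500, cos α = 0.998045, sin β = -0.947861, cos β = -0.318683, cos(α−β) = -0.258819, d² = 56.989814. Work in radians in the unit-radius frame; every candidate has L = ρ·(t + p + q).
LSL: p² = 2 + d² − 2cos(α−β) + 2d(sin α − sin β) = 72.874928; p = √p² = 8.536681; φ = atan2(cos β − cos α, d + sin α − sin β) = -0.154862 rad; t = (φ − α) mod 2π = 6.190864 rad, q = (β − φ) mod 2π = 4.542911 rad → L = 2.33·(6.190864 + 8.536681 + 4.542911) = 2.33·19.270456 = 44.900163 m
RSR: p² = 2 + d² − 2cos(α−β) + 2d(sin β − sin α) = 46.139975; p = √p² = 6.792641; φ = atan2(cos α − cos β, d − sin α + sin β) = 0.195081 rad; t = (α − φ) mod 2π = 6.025564 rad, q = (φ − β) mod 2π = 2.090217 rad → L = 2.33·(6.025564 + 6.792641 + 2.090217) = 2.33·14.908422 = 34.736624 m
LSR: p² = d² − 2 + 2cos(α−β) + 2d(sin α + sin β) = 39.217424; p = √p² = 6.262382; φ = atan2(−cos α − cos β, d + sin α + sin β) − atan2(−2, p) = 0.205603 rad; t = (φ − α) mod 2π = 0.268144 rad, q = (φ − β) mod 2π = 2.100739 rad → L = 2.33·(0.268144 + 6.262382 + 2.100739) = 2.33·8.631264 = 20.110846 m
RSL: p² = d² − 2 + 2cos(α−β) − 2d(sin α + sin β) = 69.726927; p = √p² = 8.350265; φ = atan2(cos α + cos β, d − sin α − sin β) − atan2(2, p) = -0.155882 rad; t = (α − φ) mod 2π = 0.093341 rad, q = (β − φ) mod 2π = 4.543931 rad → L = 2.33·(0.093341 + 8.350265 + 4.543931) = 2.33·12.987537 = 30.260962 m
RLR: c = (6 − d² + 2cos(α−β) + 2d(sin α − sin β))/8 = -4.767497, |c| > 1 → infeasible
LRL: c = (6 − d² + 2cos(α−β) − 2d(sin α − sin β))/8 = -8.109366, |c| > 1 → infeasible
Shortest: LSR with L = 20.110846 m ≈ 20.1108 m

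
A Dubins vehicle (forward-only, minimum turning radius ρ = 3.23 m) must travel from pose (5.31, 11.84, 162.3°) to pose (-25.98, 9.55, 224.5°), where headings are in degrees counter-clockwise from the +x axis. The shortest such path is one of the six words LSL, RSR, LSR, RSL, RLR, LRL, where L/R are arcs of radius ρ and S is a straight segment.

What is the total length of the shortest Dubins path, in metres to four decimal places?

Let ψ = atan2(Δy, Δx) = atan2(-2.29, -31.29) = -175.8142° be the start→goal bearing.
Normalize: d = |goal − start| / ρ = 31.373686/3.23 = 9.713216, α = (θ_start − ψ) mod 360° = 338.1142° = 5.901206 rad, β = (θ_goal − ψ) mod 360° = 40.3142° = 0.703615 rad.
Common terms: sin α = -0.372758, cos α = 0.927929, sin β = 0.646979, cos β = 0.762508, cos(α−β) = 0.466387, d² = 94.346558. Work in radians in the unit-radius frame; every candidate has L = ρ·(t + p + q).
LSL: p² = 2 + d² − 2cos(α−β) + 2d(sin α − sin β) = 75.603941; p = √p² = 8.695053; φ = atan2(cos β − cos α, d + sin α − sin β) = -0.019026 rad; t = (φ − α) mod 2π = 0.362954 rad, q = (β − φ) mod 2π = 0.722641 rad → L = 3.23·(0.362954 + 8.695053 + 0.722641) = 3.23·9.780647 = 31.591491 m
RSR: p² = 2 + d² − 2cos(α−β) + 2d(sin β − sin α) = 115.223627; p = √p² = 10.734227; φ = atan2(cos α − cos β, d − sin α + sin β) = 0.015411 rad; t = (α − φ) mod 2π = 5.885795 rad, q = (φ − β) mod 2π = 5.594981 rad → L = 3.23·(5.885795 + 10.734227 + 5.594981) = 3.23·22.215003 = 71.754459 m
LSR: p² = d² − 2 + 2cos(α−β) + 2d(sin α + sin β) = 98.606463; p = √p² = 9.930079; φ = atan2(−cos α − cos β, d + sin α + sin β) − atan2(−2, p) = 0.031082 rad; t = (φ − α) mod 2π = 0.413061 rad, q = (φ − β) mod 2π = 5.610652 rad → L = 3.23·(0.413061 + 9.930079 + 5.610652) = 3.23·15.953792 = 51.530748 m
RSL: p² = d² − 2 + 2cos(α−β) − 2d(sin α + sin β) = 87.952199; p = √p² = 9.378283; φ = atan2(cos α + cos β, d − sin α − sin β) − atan2(2, p) = -0.032899 rad; t = (α − φ) mod 2π = 5.934105 rad, q = (β − φ) mod 2π = 0.736515 rad → L = 3.23·(5.934105 + 9.378283 + 0.736515) = 3.23·16.048903 = 51.837956 m
RLR: c = (6 − d² + 2cos(α−β) + 2d(sin α − sin β))/8 = -13.402953, |c| > 1 → infeasible
LRL: c = (6 − d² + 2cos(α−β) − 2d(sin α − sin β))/8 = -8.450493, |c| > 1 → infeasible
Shortest: LSL with L = 31.591491 m ≈ 31.5915 m

31.5915 m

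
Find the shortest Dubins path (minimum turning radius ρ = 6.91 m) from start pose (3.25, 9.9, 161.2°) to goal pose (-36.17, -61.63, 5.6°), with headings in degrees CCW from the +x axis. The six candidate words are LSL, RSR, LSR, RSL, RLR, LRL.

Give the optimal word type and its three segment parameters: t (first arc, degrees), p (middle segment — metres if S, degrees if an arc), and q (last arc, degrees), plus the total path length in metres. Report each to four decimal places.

Let ψ = atan2(Δy, Δx) = atan2(-71.53, -39.42) = -118.8590° be the start→goal bearing.
Normalize: d = |goal − start| / ρ = 81.672990/6.91 = 11.819535, α = (θ_start − ψ) mod 360° = 280.0590° = 4.887952 rad, β = (θ_goal − ψ) mod 360° = 124.4590° = 2.172220 rad.
Common terms: sin α = -0.984628, cos α = 0.174663, sin β = 0.824531, cos β = -0.565817, cos(α−β) = -0.910684, d² = 139.701418. Work in radians in the unit-radius frame; every candidate has L = ρ·(t + p + q).
LSL: p² = 2 + d² − 2cos(α−β) + 2d(sin α − sin β) = 100.755945; p = √p² = 10.037726; φ = atan2(cos β − cos α, d + sin α − sin β) = -0.073837 rad; t = (φ − α) mod 2π = 1.321396 rad, q = (β − φ) mod 2π = 2.246057 rad → L = 6.91·(1.321396 + 10.037726 + 2.246057) = 6.91·13.605179 = 94.011788 m
RSR: p² = 2 + d² − 2cos(α−β) + 2d(sin β − sin α) = 186.289626; p = √p² = 13.648796; φ = atan2(cos α − cos β, d − sin α + sin β) = 0.054279 rad; t = (α − φ) mod 2π = 4.833673 rad, q = (φ − β) mod 2π = 4.165244 rad → L = 6.91·(4.833673 + 13.648796 + 4.165244) = 6.91·22.647713 = 156.495700 m
LSR: p² = d² − 2 + 2cos(α−β) + 2d(sin α + sin β) = 132.095496; p = √p² = 11.493280; φ = atan2(−cos α − cos β, d + sin α + sin β) − atan2(−2, p) = 0.205825 rad; t = (φ − α) mod 2π = 1.601058 rad, q = (φ − β) mod 2π = 4.316790 rad → L = 6.91·(1.601058 + 11.493280 + 4.316790) = 6.91·17.411129 = 120.310901 m
RSL: p² = d² − 2 + 2cos(α−β) − 2d(sin α + sin β) = 139.664606; p = √p² = 11.817978; φ = atan2(cos α + cos β, d − sin α − sin β) − atan2(2, p) = -0.200285 rad; t = (α − φ) mod 2π = 5.088238 rad, q = (β − φ) mod 2π = 2.372505 rad → L = 6.91·(5.088238 + 11.817978 + 2.372505) = 6.91·19.278721 = 133.215964 m
RLR: c = (6 − d² + 2cos(α−β) + 2d(sin α − sin β))/8 = -22.286203, |c| > 1 → infeasible
LRL: c = (6 − d² + 2cos(α−β) − 2d(sin α − sin β))/8 = -11.594493, |c| > 1 → infeasible
Shortest: LSL with L = 94.011788 m ≈ 94.0118 m
Convert LSL to answer units (arcs ×180/π): t = 1.321396·180/π = 75.7104°, p = ρ·p = 6.91·10.037726 = 69.3607 m, q = 2.246057·180/π = 128.6896°, L = 94.0118 m.

LSL: t = 75.7104°, p = 69.3607 m, q = 128.6896°, L = 94.0118 m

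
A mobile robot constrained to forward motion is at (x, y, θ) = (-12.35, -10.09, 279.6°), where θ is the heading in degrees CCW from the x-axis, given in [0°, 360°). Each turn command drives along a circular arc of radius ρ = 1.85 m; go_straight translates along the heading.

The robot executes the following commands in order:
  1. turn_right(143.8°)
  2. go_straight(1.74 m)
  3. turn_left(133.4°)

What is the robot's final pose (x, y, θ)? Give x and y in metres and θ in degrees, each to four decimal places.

(-19.8508, -11.8122, 269.2000°)

set_pose: (x, y, θ) = (-12.3500, -10.0900, 279.6000°), ρ = 1.85
turn_right(143.8°): centre at ρ to the right, rotate −143.8° → (-15.4638, -11.7248, 135.8000°)
go_straight(1.74): x += 1.74·cos θ, y += 1.74·sin θ → (-16.7113, -10.5117, 135.8000°)
turn_left(133.4°): centre at ρ to the left, rotate +133.4° → (-19.8508, -11.8122, 269.2000°)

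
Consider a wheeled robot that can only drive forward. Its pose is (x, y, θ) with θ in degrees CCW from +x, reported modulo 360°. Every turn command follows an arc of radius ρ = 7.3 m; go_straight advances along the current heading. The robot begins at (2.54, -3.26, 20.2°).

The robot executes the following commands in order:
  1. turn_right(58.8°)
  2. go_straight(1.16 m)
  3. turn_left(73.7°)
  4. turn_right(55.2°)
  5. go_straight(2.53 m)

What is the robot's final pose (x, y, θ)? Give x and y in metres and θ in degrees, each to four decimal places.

(28.3556, -5.3836, 339.9000°)

set_pose: (x, y, θ) = (2.5400, -3.2600, 20.2000°), ρ = 7.3
turn_right(58.8°): centre at ρ to the right, rotate −58.8° → (9.6150, -4.4059, -38.6000° ≡ 321.4000°)
go_straight(1.16): x += 1.16·cos θ, y += 1.16·sin θ → (10.5216, -5.1296, 321.4000°)
turn_left(73.7°): centre at ρ to the left, rotate +73.7° → (19.2734, -5.3970, 395.1000° ≡ 35.1000°)
turn_right(55.2°): centre at ρ to the right, rotate −55.2° → (25.9797, -4.5141, -20.1000° ≡ 339.9000°)
go_straight(2.53): x += 2.53·cos θ, y += 2.53·sin θ → (28.3556, -5.3836, 339.9000°)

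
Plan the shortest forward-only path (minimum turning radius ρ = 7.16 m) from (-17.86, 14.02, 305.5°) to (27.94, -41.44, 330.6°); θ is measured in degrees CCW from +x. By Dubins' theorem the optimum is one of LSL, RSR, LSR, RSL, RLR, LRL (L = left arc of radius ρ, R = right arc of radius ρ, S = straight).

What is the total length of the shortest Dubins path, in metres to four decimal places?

71.9874 m

Let ψ = atan2(Δy, Δx) = atan2(-55.46, 45.80) = -50.4494° be the start→goal bearing.
Normalize: d = |goal − start| / ρ = 71.926710/7.16 = 10.045630, α = (θ_start − ψ) mod 360° = 355.9494° = 6.212489 rad, β = (θ_goal − ψ) mod 360° = 21.0494° = 0.367382 rad.
Common terms: sin α = -0.070637, cos α = 0.997502, sin β = 0.359173, cos β = 0.933271, cos(α−β) = 0.905569, d² = 100.914680. Work in radians in the unit-radius frame; every candidate has L = ρ·(t + p + q).
LSL: p² = 2 + d² − 2cos(α−β) + 2d(sin α − sin β) = 92.468114; p = √p² = 9.616034; φ = atan2(cos β − cos α, d + sin α − sin β) = -0.006680 rad; t = (φ − α) mod 2π = 0.064016 rad, q = (β − φ) mod 2π = 0.374061 rad → L = 7.16·(0.064016 + 9.616034 + 0.374061) = 7.16·10.054112 = 71.987441 m
RSR: p² = 2 + d² − 2cos(α−β) + 2d(sin β − sin α) = 109.738970; p = √p² = 10.475637; φ = atan2(cos α − cos β, d − sin α + sin β) = 0.006132 rad; t = (α − φ) mod 2π = 6.206358 rad, q = (φ − β) mod 2π = 5.921935 rad → L = 7.16·(6.206358 + 10.475637 + 5.921935) = 7.16·22.603930 = 161.844138 m
LSR: p² = d² − 2 + 2cos(α−β) + 2d(sin α + sin β) = 106.522862; p = √p² = 10.320991; φ = atan2(−cos α − cos β, d + sin α + sin β) − atan2(−2, p) = 0.006703 rad; t = (φ − α) mod 2π = 0.077399 rad, q = (φ − β) mod 2π = 5.922507 rad → L = 7.16·(0.077399 + 10.320991 + 5.922507) = 7.16·16.320897 = 116.857626 m
RSL: p² = d² − 2 + 2cos(α−β) − 2d(sin α + sin β) = 94.928772; p = √p² = 9.743140; φ = atan2(cos α + cos β, d − sin α − sin β) − atan2(2, p) = -0.007100 rad; t = (α − φ) mod 2π = 6.219589 rad, q = (β − φ) mod 2π = 0.374482 rad → L = 7.16·(6.219589 + 9.743140 + 0.374482) = 7.16·16.337211 = 116.974428 m
RLR: c = (6 − d² + 2cos(α−β) + 2d(sin α − sin β))/8 = -12.717371, |c| > 1 → infeasible
LRL: c = (6 − d² + 2cos(α−β) − 2d(sin α − sin β))/8 = -10.558514, |c| > 1 → infeasible
Shortest: LSL with L = 71.987441 m ≈ 71.9874 m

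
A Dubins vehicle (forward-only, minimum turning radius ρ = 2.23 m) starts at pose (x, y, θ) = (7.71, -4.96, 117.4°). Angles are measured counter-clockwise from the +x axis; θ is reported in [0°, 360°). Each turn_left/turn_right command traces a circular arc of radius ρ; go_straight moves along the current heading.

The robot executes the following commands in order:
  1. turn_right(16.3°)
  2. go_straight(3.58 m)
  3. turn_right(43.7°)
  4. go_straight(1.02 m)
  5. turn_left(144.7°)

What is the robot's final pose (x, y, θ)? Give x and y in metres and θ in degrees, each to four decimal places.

set_pose: (x, y, θ) = (7.7100, -4.9600, 117.4000°), ρ = 2.23
turn_right(16.3°): centre at ρ to the right, rotate −16.3° → (7.5015, -4.3631, 101.1000°)
go_straight(3.58): x += 3.58·cos θ, y += 3.58·sin θ → (6.8123, -0.8501, 101.1000°)
turn_right(43.7°): centre at ρ to the right, rotate −43.7° → (7.1219, 0.7807, 57.4000°)
go_straight(1.02): x += 1.02·cos θ, y += 1.02·sin θ → (7.6715, 1.6400, 57.4000°)
turn_left(144.7°): centre at ρ to the left, rotate +144.7° → (4.9538, 4.9077, 202.1000°)

(4.9538, 4.9077, 202.1000°)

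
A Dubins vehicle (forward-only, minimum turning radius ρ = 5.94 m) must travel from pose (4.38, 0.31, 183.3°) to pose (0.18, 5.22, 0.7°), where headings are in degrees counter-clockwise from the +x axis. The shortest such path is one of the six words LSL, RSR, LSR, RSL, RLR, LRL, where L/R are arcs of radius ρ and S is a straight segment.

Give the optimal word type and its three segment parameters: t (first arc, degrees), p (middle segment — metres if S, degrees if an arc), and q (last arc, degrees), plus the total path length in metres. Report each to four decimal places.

LRL: t = 54.9856°, p = 265.8182°, q = 28.2326°, L = 36.1855 m

Let ψ = atan2(Δy, Δx) = atan2(4.91, -4.20) = 130.5436° be the start→goal bearing.
Normalize: d = |goal − start| / ρ = 6.461277/5.94 = 1.087757, α = (θ_start − ψ) mod 360° = 52.7564° = 0.920773 rad, β = (θ_goal − ψ) mod 360° = 230.1564° = 4.016987 rad.
Common terms: sin α = 0.796070, cos α = 0.605205, sin β = -0.767796, cos β = -0.640694, cos(α−β) = -0.998971, d² = 1.183215. Work in radians in the unit-radius frame; every candidate has L = ρ·(t + p + q).
LSL: p² = 2 + d² − 2cos(α−β) + 2d(sin α − sin β) = 8.583369; p = √p² = 2.929739; φ = atan2(cos β − cos α, d + sin α − sin β) = -0.439248 rad; t = (φ − α) mod 2π = 4.923164 rad, q = (β − φ) mod 2π = 4.456236 rad → L = 5.94·(4.923164 + 2.929739 + 4.456236) = 5.94·12.309138 = 73.116281 m
RSR: p² = 2 + d² − 2cos(α−β) + 2d(sin β − sin α) = 1.778944; p = √p² = 1.333770; φ = atan2(cos α − cos β, d − sin α + sin β) = 1.935813 rad; t = (α − φ) mod 2π = 5.268146 rad, q = (φ − β) mod 2π = 4.202011 rad → L = 5.94·(5.268146 + 1.333770 + 4.202011) = 5.94·10.803927 = 64.175326 m
LSR: p² = d² − 2 + 2cos(α−β) + 2d(sin α + sin β) = -2.753217 < 0 → infeasible
RSL: p² = d² − 2 + 2cos(α−β) − 2d(sin α + sin β) = -2.876235 < 0 → infeasible
RLR: c = (6 − d² + 2cos(α−β) + 2d(sin α − sin β))/8 = 0.777632; p = 2π − arccos c = 5.603280 rad; φ = atan2(cos α − cos β, d − sin α + sin β) = 1.935813 rad; t = (α − φ + p/2) mod 2π = 1.786600 rad, q = (α − β − t + p) mod 2π = 0.720465 rad → L = 5.94·(1.786600 + 5.603280 + 0.720465) = 5.94·8.110345 = 48.175451 m
LRL: c = (6 − d² + 2cos(α−β) − 2d(sin α − sin β))/8 = -0.072921; p = 2π − arccos c = 4.639403 rad; φ = atan2(cos β − cos α, d + sin α − sin β) = -0.439248 rad; t = (φ − α + p/2) mod 2π = 0.959680 rad, q = (β − α − t + p) mod 2π = 0.492752 rad → L = 5.94·(0.959680 + 4.639403 + 0.492752) = 5.94·6.091835 = 36.185499 m
Shortest: LRL with L = 36.185499 m ≈ 36.1855 m
Convert LRL to answer units (arcs ×180/π): t = 0.959680·180/π = 54.9856°, p = 4.639403·180/π = 265.8182°, q = 0.492752·180/π = 28.2326°, L = 36.1855 m.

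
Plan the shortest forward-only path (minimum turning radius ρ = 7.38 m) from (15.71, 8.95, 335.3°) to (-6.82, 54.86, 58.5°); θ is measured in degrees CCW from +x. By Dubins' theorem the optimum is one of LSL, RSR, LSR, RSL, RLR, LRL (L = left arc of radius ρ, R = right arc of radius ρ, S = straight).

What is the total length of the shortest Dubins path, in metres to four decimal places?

Let ψ = atan2(Δy, Δx) = atan2(45.91, -22.53) = 116.1392° be the start→goal bearing.
Normalize: d = |goal − start| / ρ = 51.140287/7.38 = 6.929578, α = (θ_start − ψ) mod 360° = 219.1608° = 3.825078 rad, β = (θ_goal − ψ) mod 360° = 302.3608° = 5.277192 rad.
Common terms: sin α = -0.631499, cos α = -0.775376, sin β = -0.844694, cos β = 0.535250, cos(α−β) = 0.118404, d² = 48.019055. Work in radians in the unit-radius frame; every candidate has L = ρ·(t + p + q).
LSL: p² = 2 + d² − 2cos(α−β) + 2d(sin α − sin β) = 52.736942; p = √p² = 7.262021; φ = atan2(cos β − cos α, d + sin α − sin β) = 0.181471 rad; t = (φ − α) mod 2π = 2.639578 rad, q = (β − φ) mod 2π = 5.095721 rad → L = 7.38·(2.639578 + 7.262021 + 5.095721) = 7.38·14.997320 = 110.680220 m
RSR: p² = 2 + d² − 2cos(α−β) + 2d(sin β − sin α) = 46.827551; p = √p² = 6.843066; φ = atan2(cos α − cos β, d − sin α + sin β) = -0.192717 rad; t = (α − φ) mod 2π = 4.017795 rad, q = (φ − β) mod 2π = 0.813276 rad → L = 7.38·(4.017795 + 6.843066 + 0.813276) = 7.38·11.674137 = 86.155133 m
LSR: p² = d² − 2 + 2cos(α−β) + 2d(sin α + sin β) = 25.797067; p = √p² = 5.079081; φ = atan2(−cos α − cos β, d + sin α + sin β) − atan2(−2, p) = 0.419130 rad; t = (φ − α) mod 2π = 2.877237 rad, q = (φ − β) mod 2π = 1.425123 rad → L = 7.38·(2.877237 + 5.079081 + 1.425123) = 7.38·9.381442 = 69.235039 m
RSL: p² = d² − 2 + 2cos(α−β) − 2d(sin α + sin β) = 66.714659; p = √p² = 8.167904; φ = atan2(cos α + cos β, d − sin α − sin β) − atan2(2, p) = -0.268695 rad; t = (α − φ) mod 2π = 4.093773 rad, q = (β − φ) mod 2π = 5.545887 rad → L = 7.38·(4.093773 + 8.167904 + 5.545887) = 7.38·17.807565 = 131.419828 m
RLR: c = (6 − d² + 2cos(α−β) + 2d(sin α − sin β))/8 = -4.853444, |c| > 1 → infeasible
LRL: c = (6 − d² + 2cos(α−β) − 2d(sin α − sin β))/8 = -5.592118, |c| > 1 → infeasible
Shortest: LSR with L = 69.235039 m ≈ 69.2350 m

69.2350 m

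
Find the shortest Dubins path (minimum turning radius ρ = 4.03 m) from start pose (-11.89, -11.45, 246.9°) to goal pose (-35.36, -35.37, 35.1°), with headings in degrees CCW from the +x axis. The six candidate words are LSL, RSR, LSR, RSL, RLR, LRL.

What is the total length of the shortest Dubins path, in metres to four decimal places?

45.8392 m

Let ψ = atan2(Δy, Δx) = atan2(-23.92, -23.47) = -134.4560° be the start→goal bearing.
Normalize: d = |goal − start| / ρ = 33.511301/4.03 = 8.315459, α = (θ_start − ψ) mod 360° = 21.3560° = 0.372732 rad, β = (θ_goal − ψ) mod 360° = 169.5560° = 2.959310 rad.
Common terms: sin α = 0.364161, cos α = 0.931336, sin β = 0.181275, cos β = -0.983432, cos(α−β) = -0.849893, d² = 69.146864. Work in radians in the unit-radius frame; every candidate has L = ρ·(t + p + q).
LSL: p² = 2 + d² − 2cos(α−β) + 2d(sin α − sin β) = 75.888207; p = √p² = 8.711384; φ = atan2(cos β − cos α, d + sin α − sin β) = -0.221610 rad; t = (φ − α) mod 2π = 5.688843 rad, q = (β − φ) mod 2π = 3.180920 rad → L = 4.03·(5.688843 + 8.711384 + 3.180920) = 4.03·17.581147 = 70.852022 m
RSR: p² = 2 + d² − 2cos(α−β) + 2d(sin β − sin α) = 69.805091; p = √p² = 8.354944; φ = atan2(cos α − cos β, d − sin α + sin β) = 0.231233 rad; t = (α − φ) mod 2π = 0.141499 rad, q = (φ − β) mod 2π = 3.555109 rad → L = 4.03·(0.141499 + 8.354944 + 3.555109) = 4.03·12.051551 = 48.567753 m
LSR: p² = d² − 2 + 2cos(α−β) + 2d(sin α + sin β) = 74.518182; p = √p² = 8.632391; φ = atan2(−cos α − cos β, d + sin α + sin β) − atan2(−2, p) = 0.233548 rad; t = (φ − α) mod 2π = 6.144002 rad, q = (φ − β) mod 2π = 3.557424 rad → L = 4.03·(6.144002 + 8.632391 + 3.557424) = 4.03·18.333817 = 73.885281 m
RSL: p² = d² − 2 + 2cos(α−β) − 2d(sin α + sin β) = 56.375974; p = √p² = 7.508394; φ = atan2(cos α + cos β, d − sin α − sin β) − atan2(2, p) = -0.267029 rad; t = (α − φ) mod 2π = 0.639760 rad, q = (β − φ) mod 2π = 3.226338 rad → L = 4.03·(0.639760 + 7.508394 + 3.226338) = 4.03·11.374492 = 45.839205 m
RLR: c = (6 − d² + 2cos(α−β) + 2d(sin α − sin β))/8 = -7.725636, |c| > 1 → infeasible
LRL: c = (6 − d² + 2cos(α−β) − 2d(sin α − sin β))/8 = -8.486026, |c| > 1 → infeasible
Shortest: RSL with L = 45.839205 m ≈ 45.8392 m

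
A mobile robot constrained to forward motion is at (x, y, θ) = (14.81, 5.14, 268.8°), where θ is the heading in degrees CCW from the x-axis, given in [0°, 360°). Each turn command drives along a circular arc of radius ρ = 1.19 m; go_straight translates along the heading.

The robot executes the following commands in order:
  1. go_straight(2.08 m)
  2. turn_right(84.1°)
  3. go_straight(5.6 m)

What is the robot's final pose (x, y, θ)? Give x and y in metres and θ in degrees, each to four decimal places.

set_pose: (x, y, θ) = (14.8100, 5.1400, 268.8000°), ρ = 1.19
go_straight(2.08): x += 2.08·cos θ, y += 2.08·sin θ → (14.7664, 3.0605, 268.8000°)
turn_right(84.1°): centre at ρ to the right, rotate −84.1° → (13.6742, 1.8994, 184.7000°)
go_straight(5.6): x += 5.6·cos θ, y += 5.6·sin θ → (8.0930, 1.4405, 184.7000°)

(8.0930, 1.4405, 184.7000°)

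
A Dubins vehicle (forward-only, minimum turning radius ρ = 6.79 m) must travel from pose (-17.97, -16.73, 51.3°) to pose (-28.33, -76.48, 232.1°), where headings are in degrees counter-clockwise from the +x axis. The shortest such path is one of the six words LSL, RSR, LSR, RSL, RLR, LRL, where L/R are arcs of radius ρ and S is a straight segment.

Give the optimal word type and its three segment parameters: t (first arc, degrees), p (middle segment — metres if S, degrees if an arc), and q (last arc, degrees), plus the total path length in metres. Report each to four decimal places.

RSR: t = 163.5652°, p = 55.4694 m, q = 15.6348°, L = 76.7060 m

Let ψ = atan2(Δy, Δx) = atan2(-59.75, -10.36) = -99.8367° be the start→goal bearing.
Normalize: d = |goal − start| / ρ = 60.641505/6.79 = 8.931002, α = (θ_start − ψ) mod 360° = 151.1367° = 2.637832 rad, β = (θ_goal − ψ) mod 360° = 331.9367° = 5.793388 rad.
Common terms: sin α = 0.482722, cos α = -0.875774, sin β = -0.470447, cos β = 0.882428, cos(α−β) = -0.999903, d² = 79.762800. Work in radians in the unit-radius frame; every candidate has L = ρ·(t + p + q).
LSL: p² = 2 + d² − 2cos(α−β) + 2d(sin α − sin β) = 100.788119; p = √p² = 10.039329; φ = atan2(cos β − cos α, d + sin α − sin β) = 0.176039 rad; t = (φ − α) mod 2π = 3.821392 rad, q = (β − φ) mod 2π = 5.617349 rad → L = 6.79·(3.821392 + 10.039329 + 5.617349) = 6.79·19.478069 = 132.256090 m
RSR: p² = 2 + d² − 2cos(α−β) + 2d(sin β − sin α) = 66.737091; p = √p² = 8.169277; φ = atan2(cos α − cos β, d − sin α + sin β) = -0.216918 rad; t = (α − φ) mod 2π = 2.854751 rad, q = (φ − β) mod 2π = 0.272879 rad → L = 6.79·(2.854751 + 8.169277 + 0.272879) = 6.79·11.296907 = 76.706000 m
LSR: p² = d² − 2 + 2cos(α−β) + 2d(sin α + sin β) = 75.982247; p = √p² = 8.716780; φ = atan2(−cos α − cos β, d + sin α + sin β) − atan2(−2, p) = 0.224795 rad; t = (φ − α) mod 2π = 3.870148 rad, q = (φ − β) mod 2π = 0.714592 rad → L = 6.79·(3.870148 + 8.716780 + 0.714592) = 6.79·13.301520 = 90.317318 m
RSL: p² = d² − 2 + 2cos(α−β) − 2d(sin α + sin β) = 75.543743; p = √p² = 8.691590; φ = atan2(cos α + cos β, d − sin α − sin β) − atan2(2, p) = -0.225424 rad; t = (α − φ) mod 2π = 2.863257 rad, q = (β − φ) mod 2π = 6.018812 rad → L = 6.79·(2.863257 + 8.691590 + 6.018812) = 6.79·17.573659 = 119.325146 m
RLR: c = (6 − d² + 2cos(α−β) + 2d(sin α − sin β))/8 = -7.342136, |c| > 1 → infeasible
LRL: c = (6 − d² + 2cos(α−β) − 2d(sin α − sin β))/8 = -11.598515, |c| > 1 → infeasible
Shortest: RSR with L = 76.706000 m ≈ 76.7060 m
Convert RSR to answer units (arcs ×180/π): t = 2.854751·180/π = 163.5652°, p = ρ·p = 6.79·8.169277 = 55.4694 m, q = 0.272879·180/π = 15.6348°, L = 76.7060 m.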